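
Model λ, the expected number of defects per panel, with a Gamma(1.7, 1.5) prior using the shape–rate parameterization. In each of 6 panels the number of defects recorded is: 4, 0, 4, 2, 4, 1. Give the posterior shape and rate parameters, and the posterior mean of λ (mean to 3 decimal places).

The Poisson likelihood adds the total count to the shape and the number of exposure periods to the rate. Here ∑xᵢ = 15 and n = 6, so shape 1.7→16.7 and rate 1.5→7.5.
Posterior mean = shape/rate = 16.7/7.5 = 2.227.

Posterior: Gamma(shape=16.7, rate=7.5); mean ≈ 2.227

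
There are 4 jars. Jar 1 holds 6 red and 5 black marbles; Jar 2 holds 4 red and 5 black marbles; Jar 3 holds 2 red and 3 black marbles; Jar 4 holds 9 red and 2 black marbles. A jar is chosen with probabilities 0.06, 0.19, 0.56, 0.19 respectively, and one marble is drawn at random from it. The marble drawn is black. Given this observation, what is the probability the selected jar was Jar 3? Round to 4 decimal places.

Posterior probability ≈ 0.6675

P(black|Jar 1) = 0.4545; P(black|Jar 2) = 0.5556; P(black|Jar 3) = 0.6; P(black|Jar 4) = 0.1818.
Prior × likelihood for each source: 0.06·0.4545=0.02727, 0.19·0.5556=0.1056, 0.56·0.6=0.3360, 0.19·0.1818=0.03455. Summing gives P(black) = 0.50337.
P(Jar 3 | black) = 0.3360 / 0.50337 = 0.6675.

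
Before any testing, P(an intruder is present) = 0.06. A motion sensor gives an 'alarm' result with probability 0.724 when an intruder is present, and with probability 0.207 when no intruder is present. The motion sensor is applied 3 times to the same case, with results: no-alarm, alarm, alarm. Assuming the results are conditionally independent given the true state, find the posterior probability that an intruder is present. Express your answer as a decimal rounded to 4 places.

With H the event that an intruder is present, the joint likelihood of the observed sequence is P(data|H) = 0.276·0.724·0.724 = 0.14467 and P(data|¬H) = 0.793·0.207·0.207 = 0.033979.
Bayes: P(H|data) = 0.06·0.14467 / (0.06·0.14467 + 0.94·0.033979) = 0.0086804/0.040621 = 0.2137.

Posterior P(H) ≈ 0.2137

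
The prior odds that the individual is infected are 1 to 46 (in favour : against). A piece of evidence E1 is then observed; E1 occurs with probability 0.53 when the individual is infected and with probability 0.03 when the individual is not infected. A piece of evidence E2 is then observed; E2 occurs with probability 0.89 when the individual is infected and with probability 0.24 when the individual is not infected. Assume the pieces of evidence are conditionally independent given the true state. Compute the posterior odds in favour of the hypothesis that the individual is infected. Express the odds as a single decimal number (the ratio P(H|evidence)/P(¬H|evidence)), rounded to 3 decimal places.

Prior odds = 1/46 = 0.021739.
Likelihood ratio for E1 = 0.53/0.03 = 17.667.
Likelihood ratio for E2 = 0.89/0.24 = 3.7083.
Posterior odds = prior odds × LR₁ × LR₂ = 1.4242.

Posterior odds ≈ 1.424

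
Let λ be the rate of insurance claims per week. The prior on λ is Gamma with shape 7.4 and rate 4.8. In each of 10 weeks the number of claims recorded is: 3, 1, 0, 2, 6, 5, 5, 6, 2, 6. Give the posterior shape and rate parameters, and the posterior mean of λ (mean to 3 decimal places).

Total count ∑xᵢ = 36 over n = 10 weeks.
Gamma is conjugate to the Poisson likelihood: posterior is Gamma(shape = 7.4+36 = 43.4, rate = 4.8+10 = 14.8).
Posterior mean = shape/rate = 43.4/14.8 = 2.932.

Posterior: Gamma(shape=43.4, rate=14.8); mean ≈ 2.932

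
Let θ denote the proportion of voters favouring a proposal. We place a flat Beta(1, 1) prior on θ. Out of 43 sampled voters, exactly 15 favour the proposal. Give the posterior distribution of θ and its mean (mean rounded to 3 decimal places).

Posterior: Beta(16, 29); mean ≈ 0.356

Observing 15 successes and 28 failures updates Beta(1, 1) by adding the success and failure counts to the two shape parameters: α = 1+15 = 16, β = 1+28 = 29.
Posterior mean = α/(α+β) = 16/45 = 0.356.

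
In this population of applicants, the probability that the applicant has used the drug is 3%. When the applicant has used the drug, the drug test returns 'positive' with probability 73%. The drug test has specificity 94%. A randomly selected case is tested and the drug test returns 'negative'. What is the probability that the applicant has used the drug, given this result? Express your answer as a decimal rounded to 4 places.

P(H | E) ≈ 0.0088

Let H be the event that the applicant has used the drug. P(H) = 0.03, so P(¬H) = 0.97. With E the 'negative' result, P(E|H) = 0.27 and P(E|¬H) = 0.94.
P(E) = 0.27·0.03 + 0.94·0.97 = 0.0081000 + 0.91180 = 0.91990.
By Bayes' theorem, P(H|E) = 0.0081000 / 0.91990 = 0.0088.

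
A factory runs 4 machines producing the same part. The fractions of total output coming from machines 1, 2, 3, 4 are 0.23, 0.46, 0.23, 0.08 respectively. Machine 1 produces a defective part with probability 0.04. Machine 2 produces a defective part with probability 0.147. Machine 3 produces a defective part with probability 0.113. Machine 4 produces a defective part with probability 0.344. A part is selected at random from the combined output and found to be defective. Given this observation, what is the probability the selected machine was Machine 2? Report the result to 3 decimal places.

Posterior probability ≈ 0.519

Tabulate prior·likelihood by source: [1] prior 0.23, lik 0.04, product 0.009200; [2] prior 0.46, lik 0.147, product 0.06762; [3] prior 0.23, lik 0.113, product 0.02599; [4] prior 0.08, lik 0.344, product 0.02752.
Normalizing constant = 0.13033; the posterior for Machine 2 is its product over the sum, 0.06762/0.13033 = 0.519.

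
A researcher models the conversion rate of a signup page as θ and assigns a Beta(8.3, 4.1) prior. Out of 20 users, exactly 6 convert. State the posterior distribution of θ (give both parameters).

Observing 6 successes and 14 failures updates Beta(8.3, 4.1) by adding the success and failure counts to the two shape parameters: α = 8.3+6 = 14.3, β = 4.1+14 = 18.1.

Posterior: Beta(14.3, 18.1)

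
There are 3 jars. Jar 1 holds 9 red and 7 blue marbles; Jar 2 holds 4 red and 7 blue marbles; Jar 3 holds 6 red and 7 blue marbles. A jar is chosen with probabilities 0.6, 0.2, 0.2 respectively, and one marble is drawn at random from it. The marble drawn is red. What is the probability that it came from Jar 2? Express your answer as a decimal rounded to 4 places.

Posterior probability ≈ 0.1447

P(red|Jar 1) = 0.5625; P(red|Jar 2) = 0.3636; P(red|Jar 3) = 0.4615.
Prior × likelihood for each source: 0.6·0.5625=0.3375, 0.2·0.3636=0.07273, 0.2·0.4615=0.09231. Summing gives P(red) = 0.50253.
P(Jar 2 | red) = 0.07273 / 0.50253 = 0.1447.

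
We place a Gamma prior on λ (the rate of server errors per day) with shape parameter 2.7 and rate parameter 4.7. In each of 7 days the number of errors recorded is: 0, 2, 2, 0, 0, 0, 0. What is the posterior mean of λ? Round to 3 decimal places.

Posterior mean ≈ 0.573

The Poisson likelihood adds the total count to the shape and the number of exposure periods to the rate. Here ∑xᵢ = 4 and n = 7, so shape 2.7→6.7 and rate 4.7→11.7.
E[λ | data] = 6.7/11.7 = 0.573.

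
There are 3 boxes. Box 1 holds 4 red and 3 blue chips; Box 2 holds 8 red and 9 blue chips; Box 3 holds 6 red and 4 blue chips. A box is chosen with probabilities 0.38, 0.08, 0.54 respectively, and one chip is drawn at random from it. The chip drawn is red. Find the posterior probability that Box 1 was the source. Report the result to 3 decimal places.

Tabulate prior·likelihood by source: [1] prior 0.38, lik 0.5714, product 0.2171; [2] prior 0.08, lik 0.4706, product 0.03765; [3] prior 0.54, lik 0.6, product 0.3240.
Normalizing constant = 0.57879; the posterior for Box 1 is its product over the sum, 0.2171/0.57879 = 0.375.

Posterior probability ≈ 0.375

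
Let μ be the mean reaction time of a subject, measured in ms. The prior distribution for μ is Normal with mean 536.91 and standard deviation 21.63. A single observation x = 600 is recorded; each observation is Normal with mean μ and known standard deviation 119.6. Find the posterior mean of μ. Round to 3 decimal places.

Posterior mean ≈ 538.908

With known σ, the Normal prior is conjugate. Weight on the data is w = (n/σ²)/(n/σ² + 1/τ₀²) = 0.00006991/(0.00006991+0.00213741) = 0.031672.
Posterior mean = w·x̄ + (1−w)·μ₀ = 0.031672·600 + 0.96833·536.91 = 538.908.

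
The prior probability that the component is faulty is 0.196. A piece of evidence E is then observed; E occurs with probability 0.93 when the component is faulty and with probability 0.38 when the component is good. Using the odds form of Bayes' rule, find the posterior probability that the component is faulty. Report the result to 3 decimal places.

Prior odds = 0.196/(1−0.196) = 0.24378.
Likelihood ratio for E = 0.93/0.38 = 2.4474.
Posterior odds = prior odds × LR = 0.59662.
Posterior probability = odds/(1+odds) = 0.59662/1.5966 = 0.374.

Posterior probability ≈ 0.374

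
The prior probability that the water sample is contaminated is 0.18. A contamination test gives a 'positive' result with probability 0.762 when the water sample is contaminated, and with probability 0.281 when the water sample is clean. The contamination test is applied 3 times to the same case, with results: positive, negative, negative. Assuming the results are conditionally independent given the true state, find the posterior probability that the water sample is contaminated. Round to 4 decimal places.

Posterior P(H) ≈ 0.0612

Let H be the event that the water sample is contaminated; start with P(H) = 0.18. P('positive'|H) = 0.762, P('positive'|¬H) = 0.281.
Update on result 1 ('positive'): P(H) ← 0.762·0.1800 / (0.762·0.1800 + 0.281·0.8200) = 0.13716/0.36758 = 0.3731.
Update on result 2 ('negative'): P(H) ← 0.238·0.3731 / (0.238·0.3731 + 0.719·0.6269) = 0.088808/0.53952 = 0.1646.
Update on result 3 ('negative'): P(H) ← 0.238·0.1646 / (0.238·0.1646 + 0.719·0.8354) = 0.039176/0.63982 = 0.0612.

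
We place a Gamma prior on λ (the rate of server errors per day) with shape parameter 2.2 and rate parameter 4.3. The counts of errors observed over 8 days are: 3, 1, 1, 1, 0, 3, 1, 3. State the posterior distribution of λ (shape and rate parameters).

Posterior: Gamma(shape=15.2, rate=12.3)

Total count ∑xᵢ = 13 over n = 8 days.
Gamma is conjugate to the Poisson likelihood: posterior is Gamma(shape = 2.2+13 = 15.2, rate = 4.3+8 = 12.3).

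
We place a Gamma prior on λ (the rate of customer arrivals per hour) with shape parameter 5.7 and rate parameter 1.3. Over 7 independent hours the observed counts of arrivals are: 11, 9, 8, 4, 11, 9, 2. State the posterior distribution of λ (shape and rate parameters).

Posterior: Gamma(shape=59.7, rate=8.3)

The Poisson likelihood adds the total count to the shape and the number of exposure periods to the rate. Here ∑xᵢ = 54 and n = 7, so shape 5.7→59.7 and rate 1.3→8.3.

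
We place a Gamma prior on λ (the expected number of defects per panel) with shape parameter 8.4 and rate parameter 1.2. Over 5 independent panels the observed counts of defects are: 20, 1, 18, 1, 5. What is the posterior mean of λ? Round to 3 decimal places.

The Poisson likelihood adds the total count to the shape and the number of exposure periods to the rate. Here ∑xᵢ = 45 and n = 5, so shape 8.4→53.4 and rate 1.2→6.2.
Posterior mean = shape/rate = 53.4/6.2 = 8.613.

Posterior mean ≈ 8.613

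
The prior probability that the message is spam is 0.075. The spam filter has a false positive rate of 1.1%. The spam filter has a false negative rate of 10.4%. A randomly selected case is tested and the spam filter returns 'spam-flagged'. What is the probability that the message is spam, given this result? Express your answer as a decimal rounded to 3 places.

Write H for 'the message is spam'. Prior odds H:¬H = 0.075/0.925 = 0.081081. For the 'spam-flagged' outcome, the likelihood ratio is 0.896/0.011 = 81.455.
Posterior odds = 0.081081 × 81.455 = 6.6044, so P(H|E) = 6.6044/(1+6.6044) = 0.868.

P(H | E) ≈ 0.868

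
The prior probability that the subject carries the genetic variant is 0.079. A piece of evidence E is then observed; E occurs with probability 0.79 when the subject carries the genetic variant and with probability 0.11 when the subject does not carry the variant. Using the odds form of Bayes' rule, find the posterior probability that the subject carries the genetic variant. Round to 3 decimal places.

Posterior probability ≈ 0.381

Prior odds = 0.079/(1−0.079) = 0.085776.
Likelihood ratio for E = 0.79/0.11 = 7.1818.
Posterior odds = prior odds × LR = 0.61603.
Posterior probability = odds/(1+odds) = 0.61603/1.6160 = 0.381.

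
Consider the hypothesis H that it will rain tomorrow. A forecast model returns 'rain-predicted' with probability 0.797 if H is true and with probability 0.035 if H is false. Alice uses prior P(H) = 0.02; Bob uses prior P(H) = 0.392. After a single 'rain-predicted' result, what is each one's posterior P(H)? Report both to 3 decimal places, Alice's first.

The likelihood ratio for a 'rain-predicted' result is 0.797/0.035 = 22.771.
Alice: prior odds 0.02/0.98 = 0.020408; posterior odds 0.46472; posterior probability 0.317.
Bob: prior odds 0.392/0.608 = 0.64474; posterior odds 14.682; posterior probability 0.936.

Alice: 0.317; Bob: 0.936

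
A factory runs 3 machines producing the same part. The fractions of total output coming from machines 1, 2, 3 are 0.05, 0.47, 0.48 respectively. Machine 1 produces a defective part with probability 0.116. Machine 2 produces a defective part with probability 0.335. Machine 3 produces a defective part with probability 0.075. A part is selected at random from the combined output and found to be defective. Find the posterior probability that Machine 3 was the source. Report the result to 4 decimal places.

Posterior probability ≈ 0.1807

Tabulate prior·likelihood by source: [1] prior 0.05, lik 0.116, product 0.005800; [2] prior 0.47, lik 0.335, product 0.1575; [3] prior 0.48, lik 0.075, product 0.03600.
Normalizing constant = 0.19925; the posterior for Machine 3 is its product over the sum, 0.03600/0.19925 = 0.1807.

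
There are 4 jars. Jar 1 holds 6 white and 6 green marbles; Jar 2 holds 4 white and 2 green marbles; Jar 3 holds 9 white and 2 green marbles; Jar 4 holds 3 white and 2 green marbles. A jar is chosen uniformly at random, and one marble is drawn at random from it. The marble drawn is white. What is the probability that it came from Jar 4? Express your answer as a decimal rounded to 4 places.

Tabulate prior·likelihood by source: [1] prior 0.25, lik 0.5, product 0.1250; [2] prior 0.25, lik 0.6667, product 0.1667; [3] prior 0.25, lik 0.8182, product 0.2045; [4] prior 0.25, lik 0.6, product 0.1500.
Normalizing constant = 0.64621; the posterior for Jar 4 is its product over the sum, 0.1500/0.64621 = 0.2321.

Posterior probability ≈ 0.2321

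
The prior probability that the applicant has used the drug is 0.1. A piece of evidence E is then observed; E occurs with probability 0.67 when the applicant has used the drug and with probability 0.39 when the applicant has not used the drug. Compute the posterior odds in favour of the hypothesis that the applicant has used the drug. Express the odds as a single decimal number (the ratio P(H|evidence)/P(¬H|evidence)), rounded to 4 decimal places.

Prior odds = 0.1/(1−0.1) = 0.11111.
Likelihood ratio for E = 0.67/0.39 = 1.7179.
Posterior odds = prior odds × LR = 0.19088.

Posterior odds ≈ 0.1909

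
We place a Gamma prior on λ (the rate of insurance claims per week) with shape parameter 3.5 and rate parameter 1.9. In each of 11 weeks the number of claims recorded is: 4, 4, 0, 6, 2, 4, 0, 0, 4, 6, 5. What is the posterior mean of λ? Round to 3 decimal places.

Posterior mean ≈ 2.984

The Poisson likelihood adds the total count to the shape and the number of exposure periods to the rate. Here ∑xᵢ = 35 and n = 11, so shape 3.5→38.5 and rate 1.9→12.9.
E[λ | data] = 38.5/12.9 = 2.984.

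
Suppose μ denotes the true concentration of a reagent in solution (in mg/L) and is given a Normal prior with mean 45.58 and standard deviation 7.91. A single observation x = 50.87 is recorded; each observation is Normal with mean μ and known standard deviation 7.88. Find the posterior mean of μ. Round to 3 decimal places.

Posterior mean ≈ 48.235

With known σ, the Normal prior is conjugate. Weight on the data is w = (n/σ²)/(n/σ² + 1/τ₀²) = 0.0161045/(0.0161045+0.0159826) = 0.50190.
Posterior mean = w·x̄ + (1−w)·μ₀ = 0.50190·50.87 + 0.49810·45.58 = 48.235.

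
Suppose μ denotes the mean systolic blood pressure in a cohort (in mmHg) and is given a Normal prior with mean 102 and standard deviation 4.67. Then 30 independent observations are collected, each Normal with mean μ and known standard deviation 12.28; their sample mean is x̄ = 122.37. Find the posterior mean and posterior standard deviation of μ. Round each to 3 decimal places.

Posterior mean ≈ 118.554; posterior SD ≈ 2.021

Prior precision 1/τ₀² = 1/4.67² = 0.0458528; data precision n/σ² = 30/12.28² = 0.198941.
Posterior precision = 0.0458528 + 0.198941 = 0.244794, giving posterior SD = 1/√0.244794 = 2.021.
Posterior mean = (0.0458528·102 + 0.198941·122.37) / 0.244794 = 118.554.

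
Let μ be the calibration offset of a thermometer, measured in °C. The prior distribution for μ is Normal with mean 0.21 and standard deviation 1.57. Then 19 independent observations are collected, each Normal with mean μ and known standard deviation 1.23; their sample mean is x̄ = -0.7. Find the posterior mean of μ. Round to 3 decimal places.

With known σ, the Normal prior is conjugate. Weight on the data is w = (n/σ²)/(n/σ² + 1/τ₀²) = 12.5587/(12.5587+0.405696) = 0.96871.
Posterior mean = w·x̄ + (1−w)·μ₀ = 0.96871·-0.7 + 0.031293·0.21 = -0.672.

Posterior mean ≈ -0.672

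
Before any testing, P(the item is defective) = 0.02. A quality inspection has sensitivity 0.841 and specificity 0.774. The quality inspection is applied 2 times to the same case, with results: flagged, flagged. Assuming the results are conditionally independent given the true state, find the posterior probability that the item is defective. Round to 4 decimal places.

Let H be the event that the item is defective; start with P(H) = 0.02. P('flagged'|H) = 0.841, P('flagged'|¬H) = 0.226.
Update on result 1 ('flagged'): P(H) ← 0.841·0.0200 / (0.841·0.0200 + 0.226·0.9800) = 0.016820/0.23830 = 0.0706.
Update on result 2 ('flagged'): P(H) ← 0.841·0.0706 / (0.841·0.0706 + 0.226·0.9294) = 0.059361/0.26941 = 0.2203.

Posterior P(H) ≈ 0.2203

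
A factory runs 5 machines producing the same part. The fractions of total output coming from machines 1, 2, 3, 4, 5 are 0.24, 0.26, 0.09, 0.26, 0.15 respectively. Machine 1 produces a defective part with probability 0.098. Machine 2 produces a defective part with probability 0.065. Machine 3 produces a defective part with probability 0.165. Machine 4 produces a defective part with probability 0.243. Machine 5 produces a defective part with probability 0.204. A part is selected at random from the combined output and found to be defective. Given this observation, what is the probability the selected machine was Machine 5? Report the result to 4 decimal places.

Posterior probability ≈ 0.2053

P(defective|M1) = 0.098; P(defective|M2) = 0.065; P(defective|M3) = 0.165; P(defective|M4) = 0.243; P(defective|M5) = 0.204.
Prior × likelihood for each source: 0.24·0.098=0.02352, 0.26·0.065=0.01690, 0.09·0.165=0.01485, 0.26·0.243=0.06318, 0.15·0.204=0.03060. Summing gives P(defective) = 0.14905.
P(Machine 5 | defective) = 0.03060 / 0.14905 = 0.2053.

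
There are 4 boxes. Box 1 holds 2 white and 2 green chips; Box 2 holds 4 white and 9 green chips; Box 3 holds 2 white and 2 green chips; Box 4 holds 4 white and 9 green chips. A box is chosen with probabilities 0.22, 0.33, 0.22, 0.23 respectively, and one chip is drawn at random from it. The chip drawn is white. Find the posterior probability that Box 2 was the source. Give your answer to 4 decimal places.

Tabulate prior·likelihood by source: [1] prior 0.22, lik 0.5, product 0.1100; [2] prior 0.33, lik 0.3077, product 0.1015; [3] prior 0.22, lik 0.5, product 0.1100; [4] prior 0.23, lik 0.3077, product 0.07077.
Normalizing constant = 0.39231; the posterior for Box 2 is its product over the sum, 0.1015/0.39231 = 0.2588.

Posterior probability ≈ 0.2588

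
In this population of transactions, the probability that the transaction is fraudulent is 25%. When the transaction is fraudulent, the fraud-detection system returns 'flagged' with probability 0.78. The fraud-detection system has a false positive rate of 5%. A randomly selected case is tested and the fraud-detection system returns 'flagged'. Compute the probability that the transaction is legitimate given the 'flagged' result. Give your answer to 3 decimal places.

P(¬H | E) ≈ 0.161

Let H be the event that the transaction is fraudulent. P(H) = 0.25, so P(¬H) = 0.75. With E the 'flagged' result, P(E|H) = 0.78 and P(E|¬H) = 0.05.
P(E) = 0.78·0.25 + 0.05·0.75 = 0.19500 + 0.037500 = 0.23250.
By Bayes' theorem, P(H|E) = 0.19500 / 0.23250 = 0.839. Hence P(¬H|E) = 1 − 0.839 = 0.161.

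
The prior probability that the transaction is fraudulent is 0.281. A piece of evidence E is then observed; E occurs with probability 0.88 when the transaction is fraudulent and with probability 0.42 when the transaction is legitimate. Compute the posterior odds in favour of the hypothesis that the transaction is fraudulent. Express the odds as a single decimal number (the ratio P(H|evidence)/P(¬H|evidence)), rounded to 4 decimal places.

Posterior odds ≈ 0.8189

Prior odds = 0.281/(1−0.281) = 0.39082. In log-odds, ln(0.39082) = -0.93951.
Add log likelihood ratio: ln(2.0952) = 0.73967.
Posterior log-odds = -0.19984, so posterior odds = exp(-0.19984) = 0.81886.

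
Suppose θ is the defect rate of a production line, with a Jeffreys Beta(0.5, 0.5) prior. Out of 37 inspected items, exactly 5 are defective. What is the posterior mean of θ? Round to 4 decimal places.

Posterior mean ≈ 0.1447

The binomial likelihood is conjugate to the Beta prior: with 5 successes and 32 failures, the posterior is Beta(0.5+5, 0.5+32) = Beta(5.5, 32.5).
E[θ | data] = 5.5/(5.5+32.5) = 0.1447.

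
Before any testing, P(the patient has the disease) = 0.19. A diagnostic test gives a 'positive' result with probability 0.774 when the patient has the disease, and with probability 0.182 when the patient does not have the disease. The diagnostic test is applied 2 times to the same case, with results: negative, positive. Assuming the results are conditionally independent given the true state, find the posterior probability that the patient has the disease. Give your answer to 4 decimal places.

Posterior P(H) ≈ 0.2161

With H the event that the patient has the disease, the joint likelihood of the observed sequence is P(data|H) = 0.226·0.774 = 0.17492 and P(data|¬H) = 0.818·0.182 = 0.14888.
Bayes: P(H|data) = 0.19·0.17492 / (0.19·0.17492 + 0.81·0.14888) = 0.033236/0.15383 = 0.2161.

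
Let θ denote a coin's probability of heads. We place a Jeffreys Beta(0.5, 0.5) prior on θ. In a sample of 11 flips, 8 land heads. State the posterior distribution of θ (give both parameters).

The binomial likelihood is conjugate to the Beta prior: with 8 successes and 3 failures, the posterior is Beta(0.5+8, 0.5+3) = Beta(8.5, 3.5).

Posterior: Beta(8.5, 3.5)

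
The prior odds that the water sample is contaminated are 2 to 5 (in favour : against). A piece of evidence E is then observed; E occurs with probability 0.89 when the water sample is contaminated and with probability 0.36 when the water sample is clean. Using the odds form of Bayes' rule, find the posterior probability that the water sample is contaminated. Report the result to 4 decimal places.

Posterior probability ≈ 0.4972

Prior odds = 2/5 = 0.40000.
Likelihood ratio for E = 0.89/0.36 = 2.4722.
Posterior odds = prior odds × LR = 0.98889.
Posterior probability = odds/(1+odds) = 0.98889/1.9889 = 0.4972.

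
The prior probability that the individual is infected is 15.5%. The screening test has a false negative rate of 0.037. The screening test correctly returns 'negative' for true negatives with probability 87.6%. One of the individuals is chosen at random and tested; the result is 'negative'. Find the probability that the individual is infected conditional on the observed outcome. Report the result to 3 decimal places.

P(H | E) ≈ 0.008

Let H be the event that the individual is infected. P(H) = 0.155, so P(¬H) = 0.845. With E the 'negative' result, P(E|H) = 0.037 and P(E|¬H) = 0.876.
P(E) = 0.037·0.155 + 0.876·0.845 = 0.0057350 + 0.74022 = 0.74596.
By Bayes' theorem, P(H|E) = 0.0057350 / 0.74596 = 0.008.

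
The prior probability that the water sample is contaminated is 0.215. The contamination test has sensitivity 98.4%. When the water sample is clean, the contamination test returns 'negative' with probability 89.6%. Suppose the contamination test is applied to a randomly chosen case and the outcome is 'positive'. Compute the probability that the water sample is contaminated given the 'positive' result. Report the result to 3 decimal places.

Write H for 'the water sample is contaminated'. Prior odds H:¬H = 0.215/0.785 = 0.27389. For the 'positive' outcome, the likelihood ratio is 0.984/0.104 = 9.4615.
Posterior odds = 0.27389 × 9.4615 = 2.5914, so P(H|E) = 2.5914/(1+2.5914) = 0.722.

P(H | E) ≈ 0.722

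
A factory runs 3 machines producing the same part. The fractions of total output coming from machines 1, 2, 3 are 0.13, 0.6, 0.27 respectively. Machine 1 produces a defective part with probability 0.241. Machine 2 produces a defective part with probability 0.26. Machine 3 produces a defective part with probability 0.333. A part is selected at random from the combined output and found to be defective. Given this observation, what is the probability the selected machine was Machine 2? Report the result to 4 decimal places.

Posterior probability ≈ 0.5627

P(defective|M1) = 0.241; P(defective|M2) = 0.26; P(defective|M3) = 0.333.
Prior × likelihood for each source: 0.13·0.241=0.03133, 0.6·0.26=0.1560, 0.27·0.333=0.08991. Summing gives P(defective) = 0.27724.
P(Machine 2 | defective) = 0.1560 / 0.27724 = 0.5627.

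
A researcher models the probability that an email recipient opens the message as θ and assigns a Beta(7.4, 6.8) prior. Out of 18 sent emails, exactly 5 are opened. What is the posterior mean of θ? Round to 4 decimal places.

The binomial likelihood is conjugate to the Beta prior: with 5 successes and 13 failures, the posterior is Beta(7.4+5, 6.8+13) = Beta(12.4, 19.8).
E[θ | data] = 12.4/(12.4+19.8) = 0.3851.

Posterior mean ≈ 0.3851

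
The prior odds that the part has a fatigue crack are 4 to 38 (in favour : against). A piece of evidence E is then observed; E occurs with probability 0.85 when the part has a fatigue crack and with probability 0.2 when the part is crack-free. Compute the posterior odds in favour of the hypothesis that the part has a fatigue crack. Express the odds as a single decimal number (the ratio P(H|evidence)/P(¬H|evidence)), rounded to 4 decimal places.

Prior odds = 4/38 = 0.10526. In log-odds, ln(0.10526) = -2.2513.
Add log likelihood ratio: ln(4.2500) = 1.4469.
Posterior log-odds = -0.80437, so posterior odds = exp(-0.80437) = 0.44737.

Posterior odds ≈ 0.4474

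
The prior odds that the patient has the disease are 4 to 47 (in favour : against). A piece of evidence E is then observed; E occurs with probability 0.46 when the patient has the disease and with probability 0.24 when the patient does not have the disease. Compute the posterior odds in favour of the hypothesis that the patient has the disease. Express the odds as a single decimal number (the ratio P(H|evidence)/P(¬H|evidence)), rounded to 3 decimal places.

Posterior odds ≈ 0.163

Prior odds = 4/47 = 0.085106. In log-odds, ln(0.085106) = -2.4639.
Add log likelihood ratio: ln(1.9167) = 0.65059.
Posterior log-odds = -1.8133, so posterior odds = exp(-1.8133) = 0.16312.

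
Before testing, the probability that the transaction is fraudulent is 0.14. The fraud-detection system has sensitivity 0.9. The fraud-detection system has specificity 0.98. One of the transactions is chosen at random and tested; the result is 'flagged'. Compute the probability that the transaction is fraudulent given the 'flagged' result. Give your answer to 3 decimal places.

Let H be the event that the transaction is fraudulent. P(H) = 0.14, so P(¬H) = 0.86. With E the 'flagged' result, P(E|H) = 0.9 and P(E|¬H) = 0.02.
P(E) = 0.9·0.14 + 0.02·0.86 = 0.12600 + 0.017200 = 0.14320.
By Bayes' theorem, P(H|E) = 0.12600 / 0.14320 = 0.880.

P(H | E) ≈ 0.880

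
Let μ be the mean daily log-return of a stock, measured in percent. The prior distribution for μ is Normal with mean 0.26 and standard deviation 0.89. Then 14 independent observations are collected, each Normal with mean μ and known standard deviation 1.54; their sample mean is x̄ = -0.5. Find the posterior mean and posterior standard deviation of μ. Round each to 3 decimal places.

Posterior mean ≈ -0.366; posterior SD ≈ 0.374

With known σ, the Normal prior is conjugate. Weight on the data is w = (n/σ²)/(n/σ² + 1/τ₀²) = 5.90319/(5.90319+1.26247) = 0.82382.
Posterior mean = w·x̄ + (1−w)·μ₀ = 0.82382·-0.5 + 0.17618·0.26 = -0.366. Posterior variance = 1/(5.90319+1.26247) = 0.139555, so SD = 0.374.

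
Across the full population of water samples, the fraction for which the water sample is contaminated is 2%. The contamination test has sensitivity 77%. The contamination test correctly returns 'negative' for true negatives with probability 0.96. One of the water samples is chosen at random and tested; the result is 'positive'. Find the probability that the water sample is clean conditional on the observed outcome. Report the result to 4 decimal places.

P(¬H | E) ≈ 0.7179

Let H be the event that the water sample is contaminated. P(H) = 0.02, so P(¬H) = 0.98. With E the 'positive' result, P(E|H) = 0.77 and P(E|¬H) = 0.04.
P(E) = 0.77·0.02 + 0.04·0.98 = 0.015400 + 0.039200 = 0.054600.
By Bayes' theorem, P(H|E) = 0.015400 / 0.054600 = 0.2821. Hence P(¬H|E) = 1 − 0.2821 = 0.7179.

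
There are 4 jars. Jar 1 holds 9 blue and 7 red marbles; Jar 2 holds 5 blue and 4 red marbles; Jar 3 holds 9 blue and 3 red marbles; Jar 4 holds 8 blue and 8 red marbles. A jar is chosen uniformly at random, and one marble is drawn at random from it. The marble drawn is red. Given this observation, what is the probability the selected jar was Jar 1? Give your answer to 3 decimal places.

Posterior probability ≈ 0.268

Tabulate prior·likelihood by source: [1] prior 0.25, lik 0.4375, product 0.1094; [2] prior 0.25, lik 0.4444, product 0.1111; [3] prior 0.25, lik 0.25, product 0.06250; [4] prior 0.25, lik 0.5, product 0.1250.
Normalizing constant = 0.40799; the posterior for Jar 1 is its product over the sum, 0.1094/0.40799 = 0.268.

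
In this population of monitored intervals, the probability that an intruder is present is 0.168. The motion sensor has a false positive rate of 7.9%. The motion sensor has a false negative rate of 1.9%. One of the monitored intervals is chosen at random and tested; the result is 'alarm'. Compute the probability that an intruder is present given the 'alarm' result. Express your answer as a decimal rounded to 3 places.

P(H | E) ≈ 0.715

Write H for 'an intruder is present'. Prior odds H:¬H = 0.168/0.832 = 0.20192. For the 'alarm' outcome, the likelihood ratio is 0.981/0.079 = 12.418.
Posterior odds = 0.20192 × 12.418 = 2.5074, so P(H|E) = 2.5074/(1+2.5074) = 0.715.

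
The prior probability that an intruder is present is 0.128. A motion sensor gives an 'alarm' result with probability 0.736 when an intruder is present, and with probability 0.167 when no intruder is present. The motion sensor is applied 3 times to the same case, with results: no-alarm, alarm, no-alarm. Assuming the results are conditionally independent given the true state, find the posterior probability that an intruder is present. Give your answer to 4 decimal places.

Let H be the event that an intruder is present; start with P(H) = 0.128. P('alarm'|H) = 0.736, P('alarm'|¬H) = 0.167.
Update on result 1 ('no-alarm'): P(H) ← 0.264·0.1280 / (0.264·0.1280 + 0.833·0.8720) = 0.033792/0.76017 = 0.0445.
Update on result 2 ('alarm'): P(H) ← 0.736·0.0445 / (0.736·0.0445 + 0.167·0.9555) = 0.032718/0.19229 = 0.1701.
Update on result 3 ('no-alarm'): P(H) ← 0.264·0.1701 / (0.264·0.1701 + 0.833·0.8299) = 0.044918/0.73619 = 0.0610.

Posterior P(H) ≈ 0.0610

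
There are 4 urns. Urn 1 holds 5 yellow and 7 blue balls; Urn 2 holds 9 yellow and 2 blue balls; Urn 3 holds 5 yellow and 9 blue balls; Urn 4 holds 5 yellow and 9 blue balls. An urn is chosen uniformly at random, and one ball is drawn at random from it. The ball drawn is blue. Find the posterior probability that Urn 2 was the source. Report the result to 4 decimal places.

Tabulate prior·likelihood by source: [1] prior 0.25, lik 0.5833, product 0.1458; [2] prior 0.25, lik 0.1818, product 0.04545; [3] prior 0.25, lik 0.6429, product 0.1607; [4] prior 0.25, lik 0.6429, product 0.1607.
Normalizing constant = 0.51272; the posterior for Urn 2 is its product over the sum, 0.04545/0.51272 = 0.0887.

Posterior probability ≈ 0.0887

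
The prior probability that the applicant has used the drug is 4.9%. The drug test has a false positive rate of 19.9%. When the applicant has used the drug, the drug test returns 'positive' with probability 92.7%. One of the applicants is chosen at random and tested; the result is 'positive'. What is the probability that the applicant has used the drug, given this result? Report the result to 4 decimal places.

Let H be the event that the applicant has used the drug. P(H) = 0.049, so P(¬H) = 0.951. With E the 'positive' result, P(E|H) = 0.927 and P(E|¬H) = 0.199.
P(E) = 0.927·0.049 + 0.199·0.951 = 0.045423 + 0.18925 = 0.23467.
By Bayes' theorem, P(H|E) = 0.045423 / 0.23467 = 0.1936.

P(H | E) ≈ 0.1936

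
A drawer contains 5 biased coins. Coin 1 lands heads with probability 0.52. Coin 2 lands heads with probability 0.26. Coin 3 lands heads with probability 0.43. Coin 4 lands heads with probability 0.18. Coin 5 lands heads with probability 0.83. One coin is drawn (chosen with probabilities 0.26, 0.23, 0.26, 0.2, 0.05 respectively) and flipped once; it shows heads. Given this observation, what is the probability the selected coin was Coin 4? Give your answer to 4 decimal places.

Posterior probability ≈ 0.0937

Tabulate prior·likelihood by source: [1] prior 0.26, lik 0.52, product 0.1352; [2] prior 0.23, lik 0.26, product 0.05980; [3] prior 0.26, lik 0.43, product 0.1118; [4] prior 0.2, lik 0.18, product 0.03600; [5] prior 0.05, lik 0.83, product 0.04150.
Normalizing constant = 0.38430; the posterior for Coin 4 is its product over the sum, 0.03600/0.38430 = 0.0937.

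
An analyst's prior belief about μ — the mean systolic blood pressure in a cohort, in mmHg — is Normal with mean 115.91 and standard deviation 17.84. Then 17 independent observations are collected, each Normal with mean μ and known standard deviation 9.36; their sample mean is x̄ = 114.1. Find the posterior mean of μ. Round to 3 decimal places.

With known σ, the Normal prior is conjugate. Weight on the data is w = (n/σ²)/(n/σ² + 1/τ₀²) = 0.194043/(0.194043+0.00314203) = 0.98407.
Posterior mean = w·x̄ + (1−w)·μ₀ = 0.98407·114.1 + 0.015934·115.91 = 114.129.

Posterior mean ≈ 114.129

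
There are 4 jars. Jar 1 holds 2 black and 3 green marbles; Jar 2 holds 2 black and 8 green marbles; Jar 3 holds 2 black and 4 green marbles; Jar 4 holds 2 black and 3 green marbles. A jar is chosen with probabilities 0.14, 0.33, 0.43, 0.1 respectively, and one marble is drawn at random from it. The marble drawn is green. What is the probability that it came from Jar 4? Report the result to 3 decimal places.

Posterior probability ≈ 0.086

P(green|Jar 1) = 0.6; P(green|Jar 2) = 0.8; P(green|Jar 3) = 0.6667; P(green|Jar 4) = 0.6.
Prior × likelihood for each source: 0.14·0.6=0.08400, 0.33·0.8=0.2640, 0.43·0.6667=0.2867, 0.1·0.6=0.06000. Summing gives P(green) = 0.69467.
P(Jar 4 | green) = 0.06000 / 0.69467 = 0.086.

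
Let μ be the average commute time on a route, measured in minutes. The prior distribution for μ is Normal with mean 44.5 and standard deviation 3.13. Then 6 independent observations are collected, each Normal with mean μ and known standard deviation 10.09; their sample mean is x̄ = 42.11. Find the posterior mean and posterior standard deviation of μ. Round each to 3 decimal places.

Posterior mean ≈ 43.625; posterior SD ≈ 2.492

Prior precision 1/τ₀² = 1/3.13² = 0.102073; data precision n/σ² = 6/10.09² = 0.0589344.
Posterior precision = 0.102073 + 0.0589344 = 0.161008, giving posterior SD = 1/√0.161008 = 2.492.
Posterior mean = (0.102073·44.5 + 0.0589344·42.11) / 0.161008 = 43.625.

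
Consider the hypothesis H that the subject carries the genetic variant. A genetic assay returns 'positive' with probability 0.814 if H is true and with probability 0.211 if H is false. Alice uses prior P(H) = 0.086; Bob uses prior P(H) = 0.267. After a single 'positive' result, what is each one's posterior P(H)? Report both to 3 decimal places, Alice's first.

Alice: 0.266; Bob: 0.584

P('+'|H) = 0.814, P('+'|¬H) = 0.211.
Alice: numerator 0.814·0.086 = 0.070004; evidence = 0.070004+0.211·0.914 = 0.26286; posterior = 0.266.
Bob: numerator 0.814·0.267 = 0.21734; evidence = 0.21734+0.211·0.733 = 0.37200; posterior = 0.584.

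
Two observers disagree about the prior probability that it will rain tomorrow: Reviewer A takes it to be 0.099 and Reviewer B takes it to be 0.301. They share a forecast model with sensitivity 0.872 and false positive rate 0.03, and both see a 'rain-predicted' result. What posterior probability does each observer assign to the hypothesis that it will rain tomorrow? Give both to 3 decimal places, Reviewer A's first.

Reviewer A: 0.762; Reviewer B: 0.926

The likelihood ratio for a 'rain-predicted' result is 0.872/0.03 = 29.067.
Reviewer A: prior odds 0.099/0.901 = 0.10988; posterior odds 3.1938; posterior probability 0.762.
Reviewer B: prior odds 0.301/0.699 = 0.43062; posterior odds 12.517; posterior probability 0.926.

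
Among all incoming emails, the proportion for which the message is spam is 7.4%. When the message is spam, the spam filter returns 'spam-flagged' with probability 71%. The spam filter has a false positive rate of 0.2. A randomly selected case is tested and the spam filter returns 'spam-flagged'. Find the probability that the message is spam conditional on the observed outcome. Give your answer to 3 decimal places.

P(H | E) ≈ 0.221

Write H for 'the message is spam'. Prior odds H:¬H = 0.074/0.926 = 0.079914. For the 'spam-flagged' outcome, the likelihood ratio is 0.71/0.2 = 3.5500.
Posterior odds = 0.079914 × 3.5500 = 0.28369, so P(H|E) = 0.28369/(1+0.28369) = 0.221.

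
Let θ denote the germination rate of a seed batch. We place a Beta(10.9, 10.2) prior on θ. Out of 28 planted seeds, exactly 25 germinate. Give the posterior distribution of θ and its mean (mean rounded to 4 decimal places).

Posterior: Beta(35.9, 13.2); mean ≈ 0.7312

The binomial likelihood is conjugate to the Beta prior: with 25 successes and 3 failures, the posterior is Beta(10.9+25, 10.2+3) = Beta(35.9, 13.2).
E[θ | data] = 35.9/(35.9+13.2) = 0.7312.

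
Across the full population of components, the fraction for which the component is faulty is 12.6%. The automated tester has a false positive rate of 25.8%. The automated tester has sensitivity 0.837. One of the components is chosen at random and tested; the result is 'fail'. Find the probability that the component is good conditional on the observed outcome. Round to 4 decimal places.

Let H be the event that the component is faulty. P(H) = 0.126, so P(¬H) = 0.874. With E the 'fail' result, P(E|H) = 0.837 and P(E|¬H) = 0.258.
P(E) = 0.837·0.126 + 0.258·0.874 = 0.10546 + 0.22549 = 0.33095.
By Bayes' theorem, P(H|E) = 0.10546 / 0.33095 = 0.3187. Hence P(¬H|E) = 1 − 0.3187 = 0.6813.

P(¬H | E) ≈ 0.6813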